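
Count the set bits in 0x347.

0x347 = 1101000111
Count the 1s: 1 + 1 + 1 + 1 + 1 + 1 = 6

6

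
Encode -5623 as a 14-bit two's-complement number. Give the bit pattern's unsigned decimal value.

10761

5623 in 14 bits: 01010111110111
Invert: 10101000001000
Add 1:  10101000001001 = 10761
(Check: 2^14 - 5623 = 16384 - 5623 = 10761.)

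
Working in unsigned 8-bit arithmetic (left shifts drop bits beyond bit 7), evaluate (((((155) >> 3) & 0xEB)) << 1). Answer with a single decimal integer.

6

155 = 10011011
→ >> 3 → 00010011 = 19
0xEB = 11101011
→ & → 00000011 = 3
→ << 1 (mod 2^8) → 00000110 = 6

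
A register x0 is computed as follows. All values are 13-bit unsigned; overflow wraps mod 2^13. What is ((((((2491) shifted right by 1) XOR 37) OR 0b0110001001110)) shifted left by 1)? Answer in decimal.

6652

2491 = 0100110111011
→ shifted right by 1 → 0010011011101 = 1245
37 = 0000000100101
→ XOR → 0010011111000 = 1272
0b0110001001110 = 0110001001110
→ OR → 0110011111110 = 3326
→ shifted left by 1 (mod 2^13) → 1100111111100 = 6652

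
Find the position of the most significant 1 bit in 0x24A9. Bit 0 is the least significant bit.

0x24A9 = 10010010101001
The topmost 1 is at position 13 (since 2^13 = 8192 ≤ 9385 < 16384).

13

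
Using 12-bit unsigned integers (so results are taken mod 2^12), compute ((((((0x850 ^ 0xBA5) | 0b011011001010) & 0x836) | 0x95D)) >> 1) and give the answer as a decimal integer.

0x850 = 100001010000
0xBA5 = 101110100101
→ ^ → 001111110101 = 1013
0b011011001010 = 011011001010
→ | → 011111111111 = 2047
0x836 = 100000110110
→ & → 000000110110 = 54
0x95D = 100101011101
→ | → 100101111111 = 2431
→ >> 1 → 010010111111 = 1215

1215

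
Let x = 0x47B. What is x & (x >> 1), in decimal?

57

x = 10001111011 = 1147
x>>1 = 01000111101
AND  = 00000111001 = 57
(x & (x >> 1) has a 1 wherever x has two consecutive 1 bits.)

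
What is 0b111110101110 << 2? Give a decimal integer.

16056

x = 00111110101110
shift left by 2 → 11111010111000 = 16056
(equivalently, 4014 × 2^2 = 4014 × 4)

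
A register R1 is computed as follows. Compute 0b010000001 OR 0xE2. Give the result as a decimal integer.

227

a = 10000001
0xE2 = 11100010
 OR → 11100011 = 227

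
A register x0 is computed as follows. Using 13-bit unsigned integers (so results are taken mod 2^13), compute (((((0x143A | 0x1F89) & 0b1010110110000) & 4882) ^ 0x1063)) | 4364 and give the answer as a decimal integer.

0x143A = 1010000111010
0x1F89 = 1111110001001
→ | → 1111110111011 = 8123
0b1010110110000 = 1010110110000
→ & → 1010110110000 = 5552
4882 = 1001100010010
→ & → 1000100010000 = 4368
0x1063 = 1000001100011
→ ^ → 0000101110011 = 371
4364 = 1000100001100
→ | → 1000101111111 = 4479

4479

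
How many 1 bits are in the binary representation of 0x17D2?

8

0x17D2 = 1011111010010
Count the 1s: 1 + 1 + 1 + 1 + 1 + 1 + 1 + 1 = 8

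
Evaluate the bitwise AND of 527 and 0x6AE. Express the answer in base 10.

526

527 = 01000001111
0x6AE = 11010101110
AND → 01000001110 = 526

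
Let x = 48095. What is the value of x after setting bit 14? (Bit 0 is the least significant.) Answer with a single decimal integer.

x = 1011101111011111
bit 14 is currently 0; set it via x | (1 << 14) = x | 16384
→ 1111101111011111 = 64479

64479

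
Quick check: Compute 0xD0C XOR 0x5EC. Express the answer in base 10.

2272

0xD0C = 110100001100
0x5EC = 010111101100
XOR → 100011100000 = 2272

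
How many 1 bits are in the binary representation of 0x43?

3

0x43 = 1000011
Count the 1s: 1 + 1 + 1 = 3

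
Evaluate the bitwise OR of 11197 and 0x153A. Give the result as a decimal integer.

11197 = 10101110111101
0x153A = 01010100111010
 OR → 11111110111111 = 16319

16319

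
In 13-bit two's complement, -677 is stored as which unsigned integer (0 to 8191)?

7515

677 in 13 bits: 0001010100101
Invert: 1110101011010
Add 1:  1110101011011 = 7515
(Check: 2^13 - 677 = 8192 - 677 = 7515.)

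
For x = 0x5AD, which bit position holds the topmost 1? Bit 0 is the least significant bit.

10

0x5AD = 10110101101
The topmost 1 is at position 10 (since 2^10 = 1024 ≤ 1453 < 2048).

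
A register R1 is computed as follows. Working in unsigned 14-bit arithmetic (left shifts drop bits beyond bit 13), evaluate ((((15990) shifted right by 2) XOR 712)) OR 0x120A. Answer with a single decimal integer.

8031

15990 = 11111001110110
→ shifted right by 2 → 00111110011101 = 3997
712 = 00001011001000
→ XOR → 00110101010101 = 3413
0x120A = 01001000001010
→ OR → 01111101011111 = 8031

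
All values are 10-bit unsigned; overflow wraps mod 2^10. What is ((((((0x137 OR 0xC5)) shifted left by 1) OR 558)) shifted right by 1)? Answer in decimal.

0x137 = 0100110111
0xC5 = 0011000101
→ OR → 0111110111 = 503
→ shifted left by 1 (mod 2^10) → 1111101110 = 1006
558 = 1000101110
→ OR → 1111101110 = 1006
→ shifted right by 1 → 0111110111 = 503

503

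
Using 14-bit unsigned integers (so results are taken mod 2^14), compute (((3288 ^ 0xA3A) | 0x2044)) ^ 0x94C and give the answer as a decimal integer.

12202

3288 = 00110011011000
0xA3A = 00101000111010
→ ^ → 00011011100010 = 1762
0x2044 = 10000001000100
→ | → 10011011100110 = 9958
0x94C = 00100101001100
→ ^ → 10111110101010 = 12202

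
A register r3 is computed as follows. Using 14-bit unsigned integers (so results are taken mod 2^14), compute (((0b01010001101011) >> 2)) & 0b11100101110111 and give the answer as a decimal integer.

0b01010001101011 = 01010001101011
→ >> 2 → 00010100011010 = 1306
0b11100101110111 = 11100101110111
→ & → 00000100010010 = 274

274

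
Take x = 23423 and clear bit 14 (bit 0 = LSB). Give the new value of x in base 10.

7039

x = 101101101111111
bit 14 is currently 1; clear it via x & ~(1 << 14) = x & ~16384
→ 001101101111111 = 7039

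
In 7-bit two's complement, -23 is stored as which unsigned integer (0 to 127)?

23 in 7 bits: 0010111
Invert: 1101000
Add 1:  1101001 = 105
(Check: 2^7 - 23 = 128 - 23 = 105.)

105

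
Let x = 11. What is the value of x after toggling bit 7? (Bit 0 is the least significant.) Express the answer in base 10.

139

x = 00000001011
bit 7 is currently 0; toggle it via x ^ (1 << 7) = x ^ 128
→ 00010001011 = 139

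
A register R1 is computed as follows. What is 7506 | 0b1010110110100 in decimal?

7670

7506 = 1110101010010
b = 1010110110100
 OR → 1110111110110 = 7670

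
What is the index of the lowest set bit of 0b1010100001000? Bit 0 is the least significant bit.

3

0b1010100001000 = 1010100001000
Trailing zeros: 3, so the lowest set bit is bit 3 (value 8).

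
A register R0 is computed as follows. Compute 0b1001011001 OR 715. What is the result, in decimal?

731

a = 1001011001
715 = 1011001011
 OR → 1011011011 = 731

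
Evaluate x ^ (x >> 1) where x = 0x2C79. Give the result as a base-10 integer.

x = 10110001111001 = 11385
x>>1 = 01011000111100
XOR  = 11101001000101 = 14917
(x ^ (x >> 1) gives the standard binary-reflected Gray code of x.)

14917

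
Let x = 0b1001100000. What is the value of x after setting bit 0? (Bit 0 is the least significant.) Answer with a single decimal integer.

609

x = 1001100000
bit 0 is currently 0; set it via x | (1 << 0) = x | 1
→ 1001100001 = 609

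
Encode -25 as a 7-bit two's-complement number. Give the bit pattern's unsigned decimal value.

25 in 7 bits: 0011001
Invert: 1100110
Add 1:  1100111 = 103
(Check: 2^7 - 25 = 128 - 25 = 103.)

103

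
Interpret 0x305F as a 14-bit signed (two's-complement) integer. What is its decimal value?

-4001

pattern = 11000001011111 (MSB is 1 ⇒ negative)
Invert: 00111110100000, add 1 → 00111110100001 = 4001, so the value is -4001.
(Equivalently: 12383 - 2^14 = 12383 - 16384 = -4001.)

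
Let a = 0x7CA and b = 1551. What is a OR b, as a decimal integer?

1999

0x7CA = 11111001010
1551 = 11000001111
 OR → 11111001111 = 1999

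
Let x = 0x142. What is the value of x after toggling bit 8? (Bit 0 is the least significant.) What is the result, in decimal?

x = 0101000010
bit 8 is currently 1; toggle it via x ^ (1 << 8) = x ^ 256
→ 0001000010 = 66

66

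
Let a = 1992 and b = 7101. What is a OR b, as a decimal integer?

1992 = 0011111001000
7101 = 1101110111101
 OR → 1111111111101 = 8189

8189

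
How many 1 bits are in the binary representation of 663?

663 = 1010010111
Count the 1s: 1 + 1 + 1 + 1 + 1 + 1 = 6

6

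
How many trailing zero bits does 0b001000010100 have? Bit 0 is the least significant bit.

2

0b001000010100 = 1000010100
Trailing zeros: 2, so the lowest set bit is bit 2 (value 4).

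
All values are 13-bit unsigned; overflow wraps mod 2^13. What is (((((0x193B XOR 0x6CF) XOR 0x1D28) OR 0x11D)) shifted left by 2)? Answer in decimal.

0x193B = 1100100111011
0x6CF = 0011011001111
→ XOR → 1111111110100 = 8180
0x1D28 = 1110100101000
→ XOR → 0001011011100 = 732
0x11D = 0000100011101
→ OR → 0001111011101 = 989
→ shifted left by 2 (mod 2^13) → 0111101110100 = 3956

3956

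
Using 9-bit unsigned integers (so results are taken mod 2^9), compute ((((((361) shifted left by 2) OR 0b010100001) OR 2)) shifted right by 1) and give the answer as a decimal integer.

361 = 101101001
→ shifted left by 2 (mod 2^9) → 110100100 = 420
0b010100001 = 010100001
→ OR → 110100101 = 421
2 = 000000010
→ OR → 110100111 = 423
→ shifted right by 1 → 011010011 = 211

211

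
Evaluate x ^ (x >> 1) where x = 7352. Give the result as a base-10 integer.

x = 1110010111000 = 7352
x>>1 = 0111001011100
XOR  = 1001011100100 = 4836
(x ^ (x >> 1) gives the standard binary-reflected Gray code of x.)

4836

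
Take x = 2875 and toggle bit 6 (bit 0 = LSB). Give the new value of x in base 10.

x = 101100111011
bit 6 is currently 0; toggle it via x ^ (1 << 6) = x ^ 64
→ 101101111011 = 2939

2939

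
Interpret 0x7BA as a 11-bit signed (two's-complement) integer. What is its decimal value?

pattern = 11110111010 (MSB is 1 ⇒ negative)
Invert: 00001000101, add 1 → 00001000110 = 70, so the value is -70.
(Equivalently: 1978 - 2^11 = 1978 - 2048 = -70.)

-70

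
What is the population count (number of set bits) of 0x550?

4

0x550 = 10101010000
Count the 1s: 1 + 1 + 1 + 1 = 4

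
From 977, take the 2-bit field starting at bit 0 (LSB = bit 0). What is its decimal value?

1

v = 001111010001
Shift right by 0: 001111010001
Mask low 2 bits: 01 = 1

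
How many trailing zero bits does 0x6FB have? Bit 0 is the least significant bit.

0x6FB = 11011111011
Trailing zeros: 0, so the lowest set bit is bit 0 (value 1).

0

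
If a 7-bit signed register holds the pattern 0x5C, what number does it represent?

pattern = 1011100 (MSB is 1 ⇒ negative)
Invert: 0100011, add 1 → 0100100 = 36, so the value is -36.
(Equivalently: 92 - 2^7 = 92 - 128 = -36.)

-36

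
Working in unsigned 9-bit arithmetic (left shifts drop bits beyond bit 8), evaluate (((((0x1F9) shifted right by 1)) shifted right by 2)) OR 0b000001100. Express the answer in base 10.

63

0x1F9 = 111111001
→ shifted right by 1 → 011111100 = 252
→ shifted right by 2 → 000111111 = 63
0b000001100 = 000001100
→ OR → 000111111 = 63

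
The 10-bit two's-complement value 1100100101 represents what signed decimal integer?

-219

pattern = 1100100101 (MSB is 1 ⇒ negative)
Invert: 0011011010, add 1 → 0011011011 = 219, so the value is -219.
(Equivalently: 805 - 2^10 = 805 - 1024 = -219.)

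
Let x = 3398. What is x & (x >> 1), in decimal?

1026

x = 110101000110 = 3398
x>>1 = 011010100011
AND  = 010000000010 = 1026
(x & (x >> 1) has a 1 wherever x has two consecutive 1 bits.)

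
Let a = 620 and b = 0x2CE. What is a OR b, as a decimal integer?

620 = 1001101100
0x2CE = 1011001110
 OR → 1011101110 = 750

750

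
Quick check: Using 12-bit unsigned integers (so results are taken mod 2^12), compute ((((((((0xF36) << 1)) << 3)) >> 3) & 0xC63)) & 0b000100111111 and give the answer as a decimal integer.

0xF36 = 111100110110
→ << 1 (mod 2^12) → 111001101100 = 3692
→ << 3 (mod 2^12) → 001101100000 = 864
→ >> 3 → 000001101100 = 108
0xC63 = 110001100011
→ & → 000001100000 = 96
0b000100111111 = 000100111111
→ & → 000000100000 = 32

32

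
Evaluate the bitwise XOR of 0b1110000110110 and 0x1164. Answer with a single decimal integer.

a = 1110000110110
0x1164 = 1000101100100
XOR → 0110101010010 = 3410

3410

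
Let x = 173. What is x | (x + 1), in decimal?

x = 10101101 = 173
x + 1 = 10101110
OR    = 10101111 = 175
(x | (x + 1) sets the lowest cleared bit.)

175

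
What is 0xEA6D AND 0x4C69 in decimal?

0xEA6D = 1110101001101101
0x4C69 = 0100110001101001
AND → 0100100001101001 = 18537

18537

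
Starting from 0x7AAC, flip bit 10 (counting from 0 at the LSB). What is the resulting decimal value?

32428

x = 111101010101100
bit 10 is currently 0; toggle it via x ^ (1 << 10) = x ^ 1024
→ 111111010101100 = 32428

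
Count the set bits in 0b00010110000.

3

n = 10110000
Count the 1s: 1 + 1 + 1 = 3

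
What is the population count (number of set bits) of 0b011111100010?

7

n = 11111100010
Count the 1s: 1 + 1 + 1 + 1 + 1 + 1 + 1 = 7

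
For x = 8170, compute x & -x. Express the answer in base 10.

x = 1111111101010 = 8170
-x (two's complement) = …0000000010110
AND   = 0000000000010 = 2
(x & -x isolates the lowest set bit of x.)

2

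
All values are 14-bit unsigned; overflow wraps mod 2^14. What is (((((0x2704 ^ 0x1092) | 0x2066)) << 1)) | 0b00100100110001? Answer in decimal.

0x2704 = 10011100000100
0x1092 = 01000010010010
→ ^ → 11011110010110 = 14230
0x2066 = 10000001100110
→ | → 11011111110110 = 14326
→ << 1 (mod 2^14) → 10111111101100 = 12268
0b00100100110001 = 00100100110001
→ | → 10111111111101 = 12285

12285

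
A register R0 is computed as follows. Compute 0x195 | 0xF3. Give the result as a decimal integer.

0x195 = 110010101
0xF3 = 011110011
 OR → 111110111 = 503

503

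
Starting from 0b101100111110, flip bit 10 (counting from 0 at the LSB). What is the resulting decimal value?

x = 101100111110
bit 10 is currently 0; toggle it via x ^ (1 << 10) = x ^ 1024
→ 111100111110 = 3902

3902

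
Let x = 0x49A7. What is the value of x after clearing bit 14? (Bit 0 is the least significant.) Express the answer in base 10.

2471

x = 100100110100111
bit 14 is currently 1; clear it via x & ~(1 << 14) = x & ~16384
→ 000100110100111 = 2471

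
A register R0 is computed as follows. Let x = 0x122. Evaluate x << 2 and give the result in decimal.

1160

0x122 = 00100100010
shift left by 2 → 10010001000 = 1160
(equivalently, 290 × 2^2 = 290 × 4)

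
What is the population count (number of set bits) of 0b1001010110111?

n = 1001010110111
Count the 1s: 1 + 1 + 1 + 1 + 1 + 1 + 1 + 1 = 8

8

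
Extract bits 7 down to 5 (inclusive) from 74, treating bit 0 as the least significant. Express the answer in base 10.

v = 00001001010
Shift right by 5: 000010
Mask low 3 bits: 010 = 2

2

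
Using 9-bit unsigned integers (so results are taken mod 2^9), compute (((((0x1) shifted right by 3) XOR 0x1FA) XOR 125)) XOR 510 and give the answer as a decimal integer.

0x1 = 000000001
→ shifted right by 3 → 000000000 = 0
0x1FA = 111111010
→ XOR → 111111010 = 506
125 = 001111101
→ XOR → 110000111 = 391
510 = 111111110
→ XOR → 001111001 = 121

121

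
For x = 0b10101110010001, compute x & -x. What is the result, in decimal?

x = 10101110010001 = 11153
-x (two's complement) = …01010001101111
AND   = 00000000000001 = 1
(x & -x isolates the lowest set bit of x.)

1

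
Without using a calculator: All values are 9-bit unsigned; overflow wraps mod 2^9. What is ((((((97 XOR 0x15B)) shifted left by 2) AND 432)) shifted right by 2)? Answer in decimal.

97 = 001100001
0x15B = 101011011
→ XOR → 100111010 = 314
→ shifted left by 2 (mod 2^9) → 011101000 = 232
432 = 110110000
→ AND → 010100000 = 160
→ shifted right by 2 → 000101000 = 40

40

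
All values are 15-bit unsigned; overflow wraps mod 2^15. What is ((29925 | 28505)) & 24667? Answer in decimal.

29925 = 111010011100101
28505 = 110111101011001
→ | → 111111111111101 = 32765
24667 = 110000001011011
→ & → 110000001011001 = 24665

24665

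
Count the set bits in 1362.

1362 = 10101010010
Count the 1s: 1 + 1 + 1 + 1 + 1 = 5

5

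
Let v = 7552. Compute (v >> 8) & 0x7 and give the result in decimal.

5

v = 1110110000000
Shift right by 8: 11101
Mask low 3 bits: 101 = 5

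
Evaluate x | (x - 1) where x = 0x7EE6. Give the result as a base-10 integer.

32487

x = 111111011100110 = 32486
x - 1 = 111111011100101
OR    = 111111011100111 = 32487
(x | (x - 1) sets all bits below the lowest set bit.)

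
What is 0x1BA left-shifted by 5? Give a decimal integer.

0x1BA = 00000110111010
shift left by 5 → 11011101000000 = 14144
(equivalently, 442 × 2^5 = 442 × 32)

14144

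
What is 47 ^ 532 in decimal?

47 = 0000101111
532 = 1000010100
XOR → 1000111011 = 571

571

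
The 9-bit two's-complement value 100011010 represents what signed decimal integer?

pattern = 100011010 (MSB is 1 ⇒ negative)
Invert: 011100101, add 1 → 011100110 = 230, so the value is -230.
(Equivalently: 282 - 2^9 = 282 - 512 = -230.)

-230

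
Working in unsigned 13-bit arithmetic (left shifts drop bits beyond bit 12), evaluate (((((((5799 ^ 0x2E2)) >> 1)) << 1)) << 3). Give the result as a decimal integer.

544

5799 = 1011010100111
0x2E2 = 0001011100010
→ ^ → 1010001000101 = 5189
→ >> 1 → 0101000100010 = 2594
→ << 1 (mod 2^13) → 1010001000100 = 5188
→ << 3 (mod 2^13) → 0001000100000 = 544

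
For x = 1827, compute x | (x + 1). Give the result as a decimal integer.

1831

x = 11100100011 = 1827
x + 1 = 11100100100
OR    = 11100100111 = 1831
(x | (x + 1) sets the lowest cleared bit.)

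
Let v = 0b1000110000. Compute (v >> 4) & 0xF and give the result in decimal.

3

v = 1000110000
Shift right by 4: 100011
Mask low 4 bits: 0011 = 3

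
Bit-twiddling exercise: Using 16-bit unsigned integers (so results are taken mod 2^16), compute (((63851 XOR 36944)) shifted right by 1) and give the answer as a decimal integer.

13469

63851 = 1111100101101011
36944 = 1001000001010000
→ XOR → 0110100100111011 = 26939
→ shifted right by 1 → 0011010010011101 = 13469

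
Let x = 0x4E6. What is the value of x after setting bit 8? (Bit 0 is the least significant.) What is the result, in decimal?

1510

x = 10011100110
bit 8 is currently 0; set it via x | (1 << 8) = x | 256
→ 10111100110 = 1510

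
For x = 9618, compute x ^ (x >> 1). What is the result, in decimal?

14171

x = 10010110010010 = 9618
x>>1 = 01001011001001
XOR  = 11011101011011 = 14171
(x ^ (x >> 1) gives the standard binary-reflected Gray code of x.)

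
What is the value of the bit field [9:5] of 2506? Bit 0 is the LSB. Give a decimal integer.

14

v = 100111001010
Shift right by 5: 1001110
Mask low 5 bits: 01110 = 14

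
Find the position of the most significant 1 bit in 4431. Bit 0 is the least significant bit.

12

4431 = 1000101001111
The topmost 1 is at position 12 (since 2^12 = 4096 ≤ 4431 < 8192).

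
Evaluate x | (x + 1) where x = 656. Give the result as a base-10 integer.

657

x = 1010010000 = 656
x + 1 = 1010010001
OR    = 1010010001 = 657
(x | (x + 1) sets the lowest cleared bit.)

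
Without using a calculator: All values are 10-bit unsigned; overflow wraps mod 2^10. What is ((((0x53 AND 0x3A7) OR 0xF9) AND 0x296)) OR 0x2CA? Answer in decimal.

730

0x53 = 0001010011
0x3A7 = 1110100111
→ AND → 0000000011 = 3
0xF9 = 0011111001
→ OR → 0011111011 = 251
0x296 = 1010010110
→ AND → 0010010010 = 146
0x2CA = 1011001010
→ OR → 1011011010 = 730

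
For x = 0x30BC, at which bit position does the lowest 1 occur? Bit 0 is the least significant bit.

2

0x30BC = 11000010111100
Trailing zeros: 2, so the lowest set bit is bit 2 (value 4).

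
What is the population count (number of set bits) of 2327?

2327 = 100100010111
Count the 1s: 1 + 1 + 1 + 1 + 1 + 1 = 6

6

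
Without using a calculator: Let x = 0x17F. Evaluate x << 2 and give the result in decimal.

1532

0x17F = 00101111111
shift left by 2 → 10111111100 = 1532
(equivalently, 383 × 2^2 = 383 × 4)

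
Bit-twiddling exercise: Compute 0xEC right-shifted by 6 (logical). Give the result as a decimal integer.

3

0xEC = 11101100
shift right by 6 → 00000011 = 3
(equivalently, floor(236 / 64))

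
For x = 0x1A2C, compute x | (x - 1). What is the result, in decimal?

x = 1101000101100 = 6700
x - 1 = 1101000101011
OR    = 1101000101111 = 6703
(x | (x - 1) sets all bits below the lowest set bit.)

6703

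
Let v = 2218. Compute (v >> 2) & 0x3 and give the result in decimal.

2

v = 100010101010
Shift right by 2: 1000101010
Mask low 2 bits: 10 = 2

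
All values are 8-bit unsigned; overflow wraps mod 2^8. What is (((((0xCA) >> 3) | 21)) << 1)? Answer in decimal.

0xCA = 11001010
→ >> 3 → 00011001 = 25
21 = 00010101
→ | → 00011101 = 29
→ << 1 (mod 2^8) → 00111010 = 58

58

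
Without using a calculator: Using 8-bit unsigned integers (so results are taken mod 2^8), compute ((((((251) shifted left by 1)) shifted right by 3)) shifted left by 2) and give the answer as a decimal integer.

120

251 = 11111011
→ shifted left by 1 (mod 2^8) → 11110110 = 246
→ shifted right by 3 → 00011110 = 30
→ shifted left by 2 (mod 2^8) → 01111000 = 120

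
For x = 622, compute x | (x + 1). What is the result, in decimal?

623

x = 1001101110 = 622
x + 1 = 1001101111
OR    = 1001101111 = 623
(x | (x + 1) sets the lowest cleared bit.)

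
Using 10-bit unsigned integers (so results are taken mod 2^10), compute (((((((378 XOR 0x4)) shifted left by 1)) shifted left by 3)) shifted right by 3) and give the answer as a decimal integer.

124

378 = 0101111010
0x4 = 0000000100
→ XOR → 0101111110 = 382
→ shifted left by 1 (mod 2^10) → 1011111100 = 764
→ shifted left by 3 (mod 2^10) → 1111100000 = 992
→ shifted right by 3 → 0001111100 = 124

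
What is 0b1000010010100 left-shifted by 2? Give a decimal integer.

16976

x = 001000010010100
shift left by 2 → 100001001010000 = 16976
(equivalently, 4244 × 2^2 = 4244 × 4)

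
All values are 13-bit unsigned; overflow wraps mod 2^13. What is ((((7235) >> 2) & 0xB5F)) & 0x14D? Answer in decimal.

256

7235 = 1110001000011
→ >> 2 → 0011100010000 = 1808
0xB5F = 0101101011111
→ & → 0001100010000 = 784
0x14D = 0000101001101
→ & → 0000100000000 = 256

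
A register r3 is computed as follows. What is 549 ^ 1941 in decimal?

1456

549 = 01000100101
1941 = 11110010101
XOR → 10110110000 = 1456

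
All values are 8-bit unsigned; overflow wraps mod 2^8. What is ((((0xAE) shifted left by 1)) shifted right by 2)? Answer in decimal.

23

0xAE = 10101110
→ shifted left by 1 (mod 2^8) → 01011100 = 92
→ shifted right by 2 → 00010111 = 23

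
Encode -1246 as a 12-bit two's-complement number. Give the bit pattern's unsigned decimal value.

1246 in 12 bits: 010011011110
Invert: 101100100001
Add 1:  101100100010 = 2850
(Check: 2^12 - 1246 = 4096 - 1246 = 2850.)

2850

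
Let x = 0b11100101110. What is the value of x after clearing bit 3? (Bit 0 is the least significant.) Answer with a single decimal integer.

1830

x = 11100101110
bit 3 is currently 1; clear it via x & ~(1 << 3) = x & ~8
→ 11100100110 = 1830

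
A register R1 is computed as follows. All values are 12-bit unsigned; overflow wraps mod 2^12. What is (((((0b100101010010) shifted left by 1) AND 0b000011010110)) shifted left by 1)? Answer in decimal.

264

0b100101010010 = 100101010010
→ shifted left by 1 (mod 2^12) → 001010100100 = 676
0b000011010110 = 000011010110
→ AND → 000010000100 = 132
→ shifted left by 1 (mod 2^12) → 000100001000 = 264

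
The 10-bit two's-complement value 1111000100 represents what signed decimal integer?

pattern = 1111000100 (MSB is 1 ⇒ negative)
Invert: 0000111011, add 1 → 0000111100 = 60, so the value is -60.
(Equivalently: 964 - 2^10 = 964 - 1024 = -60.)

-60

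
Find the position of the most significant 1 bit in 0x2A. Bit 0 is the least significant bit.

0x2A = 101010
The topmost 1 is at position 5 (since 2^5 = 32 ≤ 42 < 64).

5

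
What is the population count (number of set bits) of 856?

5

856 = 1101011000
Count the 1s: 1 + 1 + 1 + 1 + 1 = 5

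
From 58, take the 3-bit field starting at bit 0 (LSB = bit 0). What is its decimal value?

2

v = 00000111010
Shift right by 0: 00000111010
Mask low 3 bits: 010 = 2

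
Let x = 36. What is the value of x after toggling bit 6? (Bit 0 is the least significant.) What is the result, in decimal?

100

x = 00100100
bit 6 is currently 0; toggle it via x ^ (1 << 6) = x ^ 64
→ 01100100 = 100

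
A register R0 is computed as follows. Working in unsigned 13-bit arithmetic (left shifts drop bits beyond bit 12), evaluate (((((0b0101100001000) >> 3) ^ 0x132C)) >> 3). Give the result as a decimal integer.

0b0101100001000 = 0101100001000
→ >> 3 → 0000101100001 = 353
0x132C = 1001100101100
→ ^ → 1001001001101 = 4685
→ >> 3 → 0001001001001 = 585

585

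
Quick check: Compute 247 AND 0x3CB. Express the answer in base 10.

247 = 0011110111
0x3CB = 1111001011
AND → 0011000011 = 195

195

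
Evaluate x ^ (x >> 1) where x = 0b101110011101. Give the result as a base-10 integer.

x = 101110011101 = 2973
x>>1 = 010111001110
XOR  = 111001010011 = 3667
(x ^ (x >> 1) gives the standard binary-reflected Gray code of x.)

3667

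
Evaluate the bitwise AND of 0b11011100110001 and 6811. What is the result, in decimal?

4625

a = 11011100110001
6811 = 01101010011011
AND → 01001000010001 = 4625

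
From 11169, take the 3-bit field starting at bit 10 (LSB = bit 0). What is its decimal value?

2

v = 10101110100001
Shift right by 10: 1010
Mask low 3 bits: 010 = 2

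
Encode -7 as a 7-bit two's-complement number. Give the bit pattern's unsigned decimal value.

121

7 in 7 bits: 0000111
Invert: 1111000
Add 1:  1111001 = 121
(Check: 2^7 - 7 = 128 - 7 = 121.)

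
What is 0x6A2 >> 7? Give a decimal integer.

0x6A2 = 11010100010
shift right by 7 → 00000001101 = 13
(equivalently, floor(1698 / 128))

13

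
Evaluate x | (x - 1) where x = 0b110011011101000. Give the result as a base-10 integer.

x = 110011011101000 = 26344
x - 1 = 110011011100111
OR    = 110011011101111 = 26351
(x | (x - 1) sets all bits below the lowest set bit.)

26351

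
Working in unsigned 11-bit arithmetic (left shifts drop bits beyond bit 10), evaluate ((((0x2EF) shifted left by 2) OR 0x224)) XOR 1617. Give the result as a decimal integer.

1517

0x2EF = 01011101111
→ shifted left by 2 (mod 2^11) → 01110111100 = 956
0x224 = 01000100100
→ OR → 01110111100 = 956
1617 = 11001010001
→ XOR → 10111101101 = 1517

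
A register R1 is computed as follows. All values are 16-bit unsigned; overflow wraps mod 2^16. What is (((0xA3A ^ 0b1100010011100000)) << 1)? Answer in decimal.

40372

0xA3A = 0000101000111010
0b1100010011100000 = 1100010011100000
→ ^ → 1100111011011010 = 52954
→ << 1 (mod 2^16) → 1001110110110100 = 40372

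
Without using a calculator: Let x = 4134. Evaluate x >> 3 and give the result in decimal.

516

4134 = 1000000100110
shift right by 3 → 0001000000100 = 516
(equivalently, floor(4134 / 8))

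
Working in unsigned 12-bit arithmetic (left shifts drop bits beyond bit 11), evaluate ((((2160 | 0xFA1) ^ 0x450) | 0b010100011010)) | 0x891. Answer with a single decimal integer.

2160 = 100001110000
0xFA1 = 111110100001
→ | → 111111110001 = 4081
0x450 = 010001010000
→ ^ → 101110100001 = 2977
0b010100011010 = 010100011010
→ | → 111110111011 = 4027
0x891 = 100010010001
→ | → 111110111011 = 4027

4027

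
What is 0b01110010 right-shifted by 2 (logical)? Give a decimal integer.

x = 1110010
shift right by 2 → 0011100 = 28
(equivalently, floor(114 / 4))

28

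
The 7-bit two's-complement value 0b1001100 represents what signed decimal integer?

pattern = 1001100 (MSB is 1 ⇒ negative)
Invert: 0110011, add 1 → 0110100 = 52, so the value is -52.
(Equivalently: 76 - 2^7 = 76 - 128 = -52.)

-52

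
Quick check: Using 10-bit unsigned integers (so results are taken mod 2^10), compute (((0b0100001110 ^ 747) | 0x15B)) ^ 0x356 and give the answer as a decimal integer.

0b0100001110 = 0100001110
747 = 1011101011
→ ^ → 1111100101 = 997
0x15B = 0101011011
→ | → 1111111111 = 1023
0x356 = 1101010110
→ ^ → 0010101001 = 169

169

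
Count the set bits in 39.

39 = 100111
Count the 1s: 1 + 1 + 1 + 1 = 4

4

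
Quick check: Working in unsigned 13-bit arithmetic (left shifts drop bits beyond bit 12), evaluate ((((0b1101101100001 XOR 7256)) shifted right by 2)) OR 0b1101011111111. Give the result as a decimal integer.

7167

0b1101101100001 = 1101101100001
7256 = 1110001011000
→ XOR → 0011100111001 = 1849
→ shifted right by 2 → 0000111001110 = 462
0b1101011111111 = 1101011111111
→ OR → 1101111111111 = 7167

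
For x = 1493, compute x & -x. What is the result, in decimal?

1

x = 10111010101 = 1493
-x (two's complement) = …01000101011
AND   = 00000000001 = 1
(x & -x isolates the lowest set bit of x.)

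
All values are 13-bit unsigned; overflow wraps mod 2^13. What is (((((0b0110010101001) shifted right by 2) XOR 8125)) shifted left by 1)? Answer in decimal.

0b0110010101001 = 0110010101001
→ shifted right by 2 → 0001100101010 = 810
8125 = 1111110111101
→ XOR → 1110010010111 = 7319
→ shifted left by 1 (mod 2^13) → 1100100101110 = 6446

6446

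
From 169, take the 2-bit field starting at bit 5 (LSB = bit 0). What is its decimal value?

v = 0010101001
Shift right by 5: 00101
Mask low 2 bits: 01 = 1

1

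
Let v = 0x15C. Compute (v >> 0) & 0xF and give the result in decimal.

v = 00000101011100
Shift right by 0: 00000101011100
Mask low 4 bits: 1100 = 12

12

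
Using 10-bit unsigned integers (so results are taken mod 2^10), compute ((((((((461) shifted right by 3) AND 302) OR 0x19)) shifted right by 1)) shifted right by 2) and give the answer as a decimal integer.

7

461 = 0111001101
→ shifted right by 3 → 0000111001 = 57
302 = 0100101110
→ AND → 0000101000 = 40
0x19 = 0000011001
→ OR → 0000111001 = 57
→ shifted right by 1 → 0000011100 = 28
→ shifted right by 2 → 0000000111 = 7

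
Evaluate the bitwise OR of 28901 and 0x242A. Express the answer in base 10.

28901 = 111000011100101
0x242A = 010010000101010
 OR → 111010011101111 = 29935

29935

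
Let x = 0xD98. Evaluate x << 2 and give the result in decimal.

13920

0xD98 = 00110110011000
shift left by 2 → 11011001100000 = 13920
(equivalently, 3480 × 2^2 = 3480 × 4)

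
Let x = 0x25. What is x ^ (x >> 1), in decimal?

x = 100101 = 37
x>>1 = 010010
XOR  = 110111 = 55
(x ^ (x >> 1) gives the standard binary-reflected Gray code of x.)

55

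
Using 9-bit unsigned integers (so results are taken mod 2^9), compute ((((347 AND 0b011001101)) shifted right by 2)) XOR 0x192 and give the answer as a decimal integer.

384

347 = 101011011
0b011001101 = 011001101
→ AND → 001001001 = 73
→ shifted right by 2 → 000010010 = 18
0x192 = 110010010
→ XOR → 110000000 = 384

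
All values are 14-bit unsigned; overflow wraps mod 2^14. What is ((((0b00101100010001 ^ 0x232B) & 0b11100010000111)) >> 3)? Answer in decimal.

0b00101100010001 = 00101100010001
0x232B = 10001100101011
→ ^ → 10100000111010 = 10298
0b11100010000111 = 11100010000111
→ & → 10100000000010 = 10242
→ >> 3 → 00010100000000 = 1280

1280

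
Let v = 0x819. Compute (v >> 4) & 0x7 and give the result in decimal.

1

v = 100000011001
Shift right by 4: 10000001
Mask low 3 bits: 001 = 1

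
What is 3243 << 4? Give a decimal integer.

51888

3243 = 0000110010101011
shift left by 4 → 1100101010110000 = 51888
(equivalently, 3243 × 2^4 = 3243 × 16)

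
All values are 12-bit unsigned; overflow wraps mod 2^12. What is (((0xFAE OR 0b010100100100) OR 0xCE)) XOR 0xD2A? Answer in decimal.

708

0xFAE = 111110101110
0b010100100100 = 010100100100
→ OR → 111110101110 = 4014
0xCE = 000011001110
→ OR → 111111101110 = 4078
0xD2A = 110100101010
→ XOR → 001011000100 = 708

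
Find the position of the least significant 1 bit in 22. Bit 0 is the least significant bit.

22 = 10110
Trailing zeros: 1, so the lowest set bit is bit 1 (value 2).

1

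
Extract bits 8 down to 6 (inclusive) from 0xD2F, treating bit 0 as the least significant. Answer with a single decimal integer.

4

v = 110100101111
Shift right by 6: 110100
Mask low 3 bits: 100 = 4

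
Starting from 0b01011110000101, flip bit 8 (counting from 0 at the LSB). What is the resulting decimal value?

5765

x = 01011110000101
bit 8 is currently 1; toggle it via x ^ (1 << 8) = x ^ 256
→ 01011010000101 = 5765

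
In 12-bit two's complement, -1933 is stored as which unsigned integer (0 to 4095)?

2163

1933 in 12 bits: 011110001101
Invert: 100001110010
Add 1:  100001110011 = 2163
(Check: 2^12 - 1933 = 4096 - 1933 = 2163.)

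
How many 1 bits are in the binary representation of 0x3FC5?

10

0x3FC5 = 11111111000101
Count the 1s: 1 + 1 + 1 + 1 + 1 + 1 + 1 + 1 + 1 + 1 = 10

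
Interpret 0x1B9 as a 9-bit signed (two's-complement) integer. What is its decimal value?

pattern = 110111001 (MSB is 1 ⇒ negative)
Invert: 001000110, add 1 → 001000111 = 71, so the value is -71.
(Equivalently: 441 - 2^9 = 441 - 512 = -71.)

-71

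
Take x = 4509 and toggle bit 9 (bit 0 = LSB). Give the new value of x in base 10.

x = 01000110011101
bit 9 is currently 0; toggle it via x ^ (1 << 9) = x ^ 512
→ 01001110011101 = 5021

5021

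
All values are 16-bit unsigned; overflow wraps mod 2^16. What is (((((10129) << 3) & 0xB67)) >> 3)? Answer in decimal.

10129 = 0010011110010001
→ << 3 (mod 2^16) → 0011110010001000 = 15496
0xB67 = 0000101101100111
→ & → 0000100000000000 = 2048
→ >> 3 → 0000000100000000 = 256

256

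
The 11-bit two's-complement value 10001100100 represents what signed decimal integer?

-924

pattern = 10001100100 (MSB is 1 ⇒ negative)
Invert: 01110011011, add 1 → 01110011100 = 924, so the value is -924.
(Equivalently: 1124 - 2^11 = 1124 - 2048 = -924.)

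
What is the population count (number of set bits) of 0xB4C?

0xB4C = 101101001100
Count the 1s: 1 + 1 + 1 + 1 + 1 + 1 = 6

6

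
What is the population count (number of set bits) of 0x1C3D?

8

0x1C3D = 1110000111101
Count the 1s: 1 + 1 + 1 + 1 + 1 + 1 + 1 + 1 = 8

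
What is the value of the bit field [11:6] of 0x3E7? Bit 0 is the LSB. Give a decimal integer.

v = 0001111100111
Shift right by 6: 0001111
Mask low 6 bits: 001111 = 15

15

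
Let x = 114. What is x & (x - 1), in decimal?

112

x = 1110010 = 114
x - 1 = 1110001
AND   = 1110000 = 112
(x & (x - 1) clears the lowest set bit of x.)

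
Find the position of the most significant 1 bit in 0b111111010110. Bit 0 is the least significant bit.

0b111111010110 = 111111010110
The topmost 1 is at position 11 (since 2^11 = 2048 ≤ 4054 < 4096).

11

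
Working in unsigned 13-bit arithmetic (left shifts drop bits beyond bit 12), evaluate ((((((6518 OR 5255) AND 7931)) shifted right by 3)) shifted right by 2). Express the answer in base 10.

231

6518 = 1100101110110
5255 = 1010010000111
→ OR → 1110111110111 = 7671
7931 = 1111011111011
→ AND → 1110011110011 = 7411
→ shifted right by 3 → 0001110011110 = 926
→ shifted right by 2 → 0000011100111 = 231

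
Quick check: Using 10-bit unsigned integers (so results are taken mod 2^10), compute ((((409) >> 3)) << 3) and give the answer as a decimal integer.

409 = 0110011001
→ >> 3 → 0000110011 = 51
→ << 3 (mod 2^10) → 0110011000 = 408

408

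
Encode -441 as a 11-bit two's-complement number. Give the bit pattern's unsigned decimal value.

441 in 11 bits: 00110111001
Invert: 11001000110
Add 1:  11001000111 = 1607
(Check: 2^11 - 441 = 2048 - 441 = 1607.)

1607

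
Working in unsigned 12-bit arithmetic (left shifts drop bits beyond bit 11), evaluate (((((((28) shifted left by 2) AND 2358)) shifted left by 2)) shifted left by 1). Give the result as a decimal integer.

384

28 = 000000011100
→ shifted left by 2 (mod 2^12) → 000001110000 = 112
2358 = 100100110110
→ AND → 000000110000 = 48
→ shifted left by 2 (mod 2^12) → 000011000000 = 192
→ shifted left by 1 (mod 2^12) → 000110000000 = 384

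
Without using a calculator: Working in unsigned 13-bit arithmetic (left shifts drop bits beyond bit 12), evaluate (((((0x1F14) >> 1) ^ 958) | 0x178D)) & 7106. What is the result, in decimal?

0x1F14 = 1111100010100
→ >> 1 → 0111110001010 = 3978
958 = 0001110111110
→ ^ → 0110000110100 = 3124
0x178D = 1011110001101
→ | → 1111110111101 = 8125
7106 = 1101111000010
→ & → 1101110000000 = 7040

7040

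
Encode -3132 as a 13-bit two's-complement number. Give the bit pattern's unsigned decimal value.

5060

3132 in 13 bits: 0110000111100
Invert: 1001111000011
Add 1:  1001111000100 = 5060
(Check: 2^13 - 3132 = 8192 - 3132 = 5060.)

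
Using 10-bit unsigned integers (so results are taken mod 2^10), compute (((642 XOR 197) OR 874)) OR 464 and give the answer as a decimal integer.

642 = 1010000010
197 = 0011000101
→ XOR → 1001000111 = 583
874 = 1101101010
→ OR → 1101101111 = 879
464 = 0111010000
→ OR → 1111111111 = 1023

1023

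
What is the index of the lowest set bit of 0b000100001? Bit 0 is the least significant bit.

0

0b000100001 = 100001
Trailing zeros: 0, so the lowest set bit is bit 0 (value 1).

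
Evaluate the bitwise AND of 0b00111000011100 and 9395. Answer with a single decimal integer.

1040

a = 00111000011100
9395 = 10010010110011
AND → 00010000010000 = 1040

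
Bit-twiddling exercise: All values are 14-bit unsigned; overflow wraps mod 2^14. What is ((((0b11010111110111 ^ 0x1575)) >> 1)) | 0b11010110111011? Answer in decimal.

0b11010111110111 = 11010111110111
0x1575 = 01010101110101
→ ^ → 10000010000010 = 8322
→ >> 1 → 01000001000001 = 4161
0b11010110111011 = 11010110111011
→ | → 11010111111011 = 13819

13819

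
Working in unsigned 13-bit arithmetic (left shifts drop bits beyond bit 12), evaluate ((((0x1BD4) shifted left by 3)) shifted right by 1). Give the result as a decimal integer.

3920

0x1BD4 = 1101111010100
→ shifted left by 3 (mod 2^13) → 1111010100000 = 7840
→ shifted right by 1 → 0111101010000 = 3920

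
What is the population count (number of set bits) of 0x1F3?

7

0x1F3 = 111110011
Count the 1s: 1 + 1 + 1 + 1 + 1 + 1 + 1 = 7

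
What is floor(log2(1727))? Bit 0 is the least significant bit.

1727 = 11010111111
The topmost 1 is at position 10 (since 2^10 = 1024 ≤ 1727 < 2048).

10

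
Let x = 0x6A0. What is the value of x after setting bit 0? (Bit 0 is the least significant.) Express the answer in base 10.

x = 11010100000
bit 0 is currently 0; set it via x | (1 << 0) = x | 1
→ 11010100001 = 1697

1697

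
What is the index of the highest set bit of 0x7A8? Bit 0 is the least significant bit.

0x7A8 = 11110101000
The topmost 1 is at position 10 (since 2^10 = 1024 ≤ 1960 < 2048).

10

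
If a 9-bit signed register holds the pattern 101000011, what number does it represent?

pattern = 101000011 (MSB is 1 ⇒ negative)
Invert: 010111100, add 1 → 010111101 = 189, so the value is -189.
(Equivalently: 323 - 2^9 = 323 - 512 = -189.)

-189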